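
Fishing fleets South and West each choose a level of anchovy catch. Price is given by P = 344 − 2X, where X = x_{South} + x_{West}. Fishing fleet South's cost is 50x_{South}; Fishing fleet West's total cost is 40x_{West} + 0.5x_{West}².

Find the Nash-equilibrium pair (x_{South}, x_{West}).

Fishing fleet South's profit: π = x_{South}(344 − 2(x_{South} + x_{West})) − 50x_{South}.
∂π/∂x_{South} = 294 − 4x_{South} − 2x_{West} = 0, so x_{South} = 73.5 − 0.5x_{West}.
For West: ∂π/∂x_{West} = 304 − 5x_{West} − 2x_{South} = 0 ⇒ x_{West} = 60.8 − 0.4x_{South}.
Solving the two reaction functions simultaneously: (1 − (−0.5)(−0.4))x_{South} = 73.5 − 0.5·60.8, so 0.8x_{South} = 43.1 and x_{South} = 53.875.
Then x_{West} = 60.8 − 0.4·53.875 = 39.25.

53.875, 39.25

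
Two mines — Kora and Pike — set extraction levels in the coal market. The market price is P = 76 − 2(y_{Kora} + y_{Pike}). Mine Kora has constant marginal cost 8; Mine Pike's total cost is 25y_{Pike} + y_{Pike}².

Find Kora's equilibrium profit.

468.18

Mine Kora's profit: π = y_{Kora}(76 − 2(y_{Kora} + y_{Pike})) − 8y_{Kora}.
∂π/∂y_{Kora} = 68 − 4y_{Kora} − 2y_{Pike} = 0, so y_{Kora} = 17 − 0.5y_{Pike}.
For Pike: ∂π/∂y_{Pike} = 51 − 6y_{Pike} − 2y_{Kora} = 0 ⇒ y_{Pike} = 8.5 − (1/3)y_{Kora}.
Substituting the second reaction function into the first: y_{Kora} = 17 − 0.5(8.5 − (1/3)y_{Kora}), which gives (5/6)y_{Kora} = 12.75 ⇒ y_{Kora} = 15.3.
Then y_{Pike} = 8.5 − (1/3)·15.3 = 3.4.
Price P = 76 − 2·18.7 = 38.6.
Kora's profit: (38.6 − 8)·15.3 = 468.18.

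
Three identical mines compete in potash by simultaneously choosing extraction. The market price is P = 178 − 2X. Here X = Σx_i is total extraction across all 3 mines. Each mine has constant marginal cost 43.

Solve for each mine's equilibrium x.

A representative mine's profit is π_i = x_i(178 − 2X) − 43x_i, with X = x_i + Σ_{j≠i} x_j.
First-order condition: 135 − 4x_i − 2Σ_{j≠i} x_j = 0.
In a symmetric equilibrium every mine chooses the same x, so Σ_{j≠i} x_j = 2x. The condition becomes 135 − 8x = 0, giving x = 135/8 = 16.875.

16.875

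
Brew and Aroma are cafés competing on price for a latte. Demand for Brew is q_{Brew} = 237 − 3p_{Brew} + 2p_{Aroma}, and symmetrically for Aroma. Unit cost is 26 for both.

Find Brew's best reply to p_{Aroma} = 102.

Brew's profit: π = (p_{Brew} − 26)(237 − 3p_{Brew} + 2p_{Aroma}).
∂π/∂p_{Brew} = 315 − 6p_{Brew} + 2p_{Aroma} = 0 ⇒ p_{Brew} = 52.5 + (1/3)p_{Aroma}.
At p_{Aroma} = 102: p_{Brew} = 52.5 + (1/3)·102 = 86.5.

86.5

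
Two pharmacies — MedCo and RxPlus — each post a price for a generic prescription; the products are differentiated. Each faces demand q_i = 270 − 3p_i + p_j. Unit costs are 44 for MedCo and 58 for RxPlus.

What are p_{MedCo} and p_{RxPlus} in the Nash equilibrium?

81.6, 87.6

MedCo's profit: π = (p_{MedCo} − 44)(270 − 3p_{MedCo} + p_{RxPlus}).
∂π/∂p_{MedCo} = 402 − 6p_{MedCo} + p_{RxPlus} = 0 ⇒ p_{MedCo} = 67 + (1/6)p_{RxPlus}.
Similarly p_{RxPlus} = 74 + (1/6)p_{MedCo}.
Plugging p_{RxPlus} into MedCo's best response: p_{MedCo} = 67 + (1/6)(74 + (1/6)p_{MedCo}) ⇒ (35/36)p_{MedCo} = 238/3, so p_{MedCo} = 81.6.
Then p_{RxPlus} = 74 + (1/6)·81.6 = 87.6.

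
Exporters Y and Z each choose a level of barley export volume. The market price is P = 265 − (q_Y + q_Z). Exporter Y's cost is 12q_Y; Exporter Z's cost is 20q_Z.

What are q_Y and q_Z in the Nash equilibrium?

Exporter Y's profit: π = q_Y(265 − (q_Y + q_Z)) − 12q_Y.
∂π/∂q_Y = 253 − 2q_Y − q_Z = 0, so q_Y = 126.5 − 0.5q_Z.
By the same steps for Z: q_Z = 122.5 − 0.5q_Y.
Plugging q_Z into Y's best response: q_Y = 126.5 − 0.5(122.5 − 0.5q_Y) ⇒ 0.75q_Y = 65.25, so q_Y = 87.
Then q_Z = 122.5 − 0.5·87 = 79.

87, 79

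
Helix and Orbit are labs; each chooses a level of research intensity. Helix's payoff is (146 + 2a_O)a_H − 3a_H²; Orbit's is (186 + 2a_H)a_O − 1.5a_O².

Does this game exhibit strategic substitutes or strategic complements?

Expanding Helix's payoff: 146a_H + 2a_Oa_H − 3a_H².
∂π/∂a_H = 146 + 2a_O − 6a_H = 0, so a_H = 73/3 + (1/3)a_O.
The best-response slope da_H/da_O = 1/3 > 0: the reaction function is upward-sloping, so the choices are strategic complements.

strategic complements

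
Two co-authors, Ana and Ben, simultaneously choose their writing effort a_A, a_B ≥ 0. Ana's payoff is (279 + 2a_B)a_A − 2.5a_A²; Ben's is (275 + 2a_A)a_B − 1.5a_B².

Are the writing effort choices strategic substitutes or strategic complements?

Expanding Ana's payoff: 279a_A + 2a_Ba_A − 2.5a_A².
∂π/∂a_A = 279 + 2a_B − 5a_A = 0, so a_A = 55.8 + 0.4a_B.
The best-response slope da_A/da_B = 0.4 > 0: the reaction function is upward-sloping, so the choices are strategic complements.

strategic complements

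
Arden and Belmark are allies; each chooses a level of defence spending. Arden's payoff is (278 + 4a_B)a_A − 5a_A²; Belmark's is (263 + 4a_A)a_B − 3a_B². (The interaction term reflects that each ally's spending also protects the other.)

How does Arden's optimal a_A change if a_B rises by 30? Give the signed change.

12

Expanding Arden's payoff: 278a_A + 4a_Ba_A − 5a_A².
∂π/∂a_A = 278 + 4a_B − 10a_A = 0, so a_A = 27.8 + 0.4a_B.
The reaction-function slope is 0.4, so a 30-unit rise in a_B moves a_A by 0.4 × 30 = 12. Arden's best response rises — the actions are strategic complements.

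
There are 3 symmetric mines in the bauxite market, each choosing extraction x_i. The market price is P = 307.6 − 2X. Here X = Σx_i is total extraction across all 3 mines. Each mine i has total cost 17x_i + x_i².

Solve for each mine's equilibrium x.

29.06

A representative mine's profit is π_i = x_i(307.6 − 2X) − 17x_i − x_i², with X = x_i + Σ_{j≠i} x_j.
First-order condition: 290.6 − 6x_i − 2Σ_{j≠i} x_j = 0.
In a symmetric equilibrium every mine chooses the same x, so Σ_{j≠i} x_j = 2x. The condition becomes 290.6 − 10x = 0, giving x = 290.6/10 = 29.06.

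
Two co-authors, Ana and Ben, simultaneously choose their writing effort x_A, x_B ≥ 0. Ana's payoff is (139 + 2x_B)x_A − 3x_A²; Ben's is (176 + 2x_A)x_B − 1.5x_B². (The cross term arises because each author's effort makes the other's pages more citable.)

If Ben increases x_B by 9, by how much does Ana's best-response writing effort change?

3

Expanding Ana's payoff: 139x_A + 2x_Bx_A − 3x_A².
∂π/∂x_A = 139 + 2x_B − 6x_A = 0, so x_A = 139/6 + (1/3)x_B.
The reaction-function slope is 1/3, so a 9-unit rise in x_B moves x_A by 1/3 × 9 = 3. Ana's best response rises — the actions are strategic complements.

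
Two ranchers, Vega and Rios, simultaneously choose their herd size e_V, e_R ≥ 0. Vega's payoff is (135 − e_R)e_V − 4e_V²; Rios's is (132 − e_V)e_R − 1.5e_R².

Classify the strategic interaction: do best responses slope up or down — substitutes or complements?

strategic substitutes

Expanding Vega's payoff: 135e_V − e_Re_V − 4e_V².
∂π/∂e_V = 135 − e_R − 8e_V = 0, so e_V = 16.875 − 0.125e_R.
The best-response slope de_V/de_R = −0.125 < 0: the reaction function is downward-sloping, so the choices are strategic substitutes.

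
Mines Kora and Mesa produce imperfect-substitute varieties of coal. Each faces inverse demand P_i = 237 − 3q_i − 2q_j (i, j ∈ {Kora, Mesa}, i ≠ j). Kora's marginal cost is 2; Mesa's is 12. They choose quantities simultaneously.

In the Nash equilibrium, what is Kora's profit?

2700

Mine Kora's profit: π = q_{Kora}(237 − 3q_{Kora} − 2q_{Mesa}) − 2q_{Kora}.
∂π/∂q_{Kora} = 235 − 6q_{Kora} − 2q_{Mesa} = 0 ⇒ q_{Kora} = 235/6 − (1/3)q_{Mesa}.
Similarly q_{Mesa} = 37.5 − (1/3)q_{Kora}.
Plugging q_{Mesa} into Kora's best response: q_{Kora} = 235/6 − (1/3)(37.5 − (1/3)q_{Kora}) ⇒ (8/9)q_{Kora} = 80/3, so q_{Kora} = 30.
Then q_{Mesa} = 37.5 − (1/3)·30 = 27.5.
P_{Kora} = 237 − 3·30 − 2·27.5 = 92.
Profit = (92 − 2)·30 = 2700.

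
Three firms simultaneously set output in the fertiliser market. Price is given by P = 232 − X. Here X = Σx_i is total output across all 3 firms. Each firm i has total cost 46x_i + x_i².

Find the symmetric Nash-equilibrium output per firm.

31

A representative firm's profit is π_i = x_i(232 − X) − 46x_i − x_i², with X = x_i + Σ_{j≠i} x_j.
First-order condition: 186 − 4x_i − Σ_{j≠i} x_j = 0.
With identical firms, set every x_j = x: then 186 − 4x − 2x = 0, i.e. x = 186/6 = 31.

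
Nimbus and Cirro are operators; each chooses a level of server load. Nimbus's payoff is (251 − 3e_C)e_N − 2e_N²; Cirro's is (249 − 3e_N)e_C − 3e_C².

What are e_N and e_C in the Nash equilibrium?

Expanding Nimbus's payoff: 251e_N − 3e_Ce_N − 2e_N².
∂π/∂e_N = 251 − 3e_C − 4e_N = 0, so e_N = 62.75 − 0.75e_C.
Likewise for Cirro: e_C = 41.5 − 0.5e_N.
Substituting the second reaction function into the first: e_N = 62.75 − 0.75(41.5 − 0.5e_N), which gives 0.625e_N = 31.625 ⇒ e_N = 50.6.
Then e_C = 41.5 − 0.5·50.6 = 16.2.

50.6, 16.2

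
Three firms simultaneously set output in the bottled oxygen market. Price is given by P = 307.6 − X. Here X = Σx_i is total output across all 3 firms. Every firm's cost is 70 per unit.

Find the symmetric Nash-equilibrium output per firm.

A representative firm's profit is π_i = x_i(307.6 − X) − 70x_i, with X = x_i + Σ_{j≠i} x_j.
First-order condition: 237.6 − 2x_i − Σ_{j≠i} x_j = 0.
With identical firms, set every x_j = x: then 237.6 − 2x − 2x = 0, i.e. x = 237.6/4 = 59.4.

59.4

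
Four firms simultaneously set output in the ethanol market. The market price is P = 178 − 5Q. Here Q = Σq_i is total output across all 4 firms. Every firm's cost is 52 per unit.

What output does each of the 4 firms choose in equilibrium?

A representative firm's profit is π_i = q_i(178 − 5Q) − 52q_i, with Q = q_i + Σ_{j≠i} q_j.
First-order condition: 126 − 10q_i − 5Σ_{j≠i} q_j = 0.
Imposing symmetry (q_j = q for all j) turns Σ_{j≠i} q_j into 3q, so 126 = 25q and q = 5.04.

5.04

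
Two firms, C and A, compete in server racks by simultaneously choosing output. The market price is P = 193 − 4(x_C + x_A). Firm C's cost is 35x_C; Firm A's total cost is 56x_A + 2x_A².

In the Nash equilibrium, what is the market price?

102.4

Firm C's profit: π = x_C(193 − 4(x_C + x_A)) − 35x_C.
∂π/∂x_C = 158 − 8x_C − 4x_A = 0, so x_C = 19.75 − 0.5x_A.
For A: ∂π/∂x_A = 137 − 12x_A − 4x_C = 0 ⇒ x_A = 137/12 − (1/3)x_C.
Plugging x_A into C's best response: x_C = 19.75 − 0.5(137/12 − (1/3)x_C) ⇒ (5/6)x_C = 337/24, so x_C = 16.85.
Then x_A = 137/12 − (1/3)·16.85 = 5.8.
Equilibrium price: P = 193 − 4·22.65 = 102.4.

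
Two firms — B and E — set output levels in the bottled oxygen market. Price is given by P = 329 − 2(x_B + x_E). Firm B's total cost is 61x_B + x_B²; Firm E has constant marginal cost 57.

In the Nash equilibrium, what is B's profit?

Firm B's profit: π = x_B(329 − 2(x_B + x_E)) − 61x_B − x_B².
∂π/∂x_B = 268 − 6x_B − 2x_E = 0, so x_B = 134/3 − (1/3)x_E.
For E: ∂π/∂x_E = 272 − 4x_E − 2x_B = 0 ⇒ x_E = 68 − 0.5x_B.
Solving the two reaction functions simultaneously: (1 − (−1/3)(−0.5))x_B = 134/3 − (1/3)·68, so (5/6)x_B = 22 and x_B = 26.4.
Then x_E = 68 − 0.5·26.4 = 54.8.
Price P = 329 − 2·81.2 = 166.6.
B's profit: (166.6 − 61)·26.4 − (26.4)² = 2090.88.

2090.88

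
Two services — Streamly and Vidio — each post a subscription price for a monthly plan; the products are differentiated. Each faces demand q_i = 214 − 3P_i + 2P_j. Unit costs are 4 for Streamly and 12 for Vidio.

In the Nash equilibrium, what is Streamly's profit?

Streamly's profit: π = (P_{Streamly} − 4)(214 − 3P_{Streamly} + 2P_{Vidio}).
∂π/∂P_{Streamly} = 226 − 6P_{Streamly} + 2P_{Vidio} = 0 ⇒ P_{Streamly} = 113/3 + (1/3)P_{Vidio}.
Similarly P_{Vidio} = 125/3 + (1/3)P_{Streamly}.
Substituting the second reaction function into the first: P_{Streamly} = 113/3 + (1/3)(125/3 + (1/3)P_{Streamly}), which gives (8/9)P_{Streamly} = 464/9 ⇒ P_{Streamly} = 58.
Then P_{Vidio} = 125/3 + (1/3)·58 = 61.
q_{Streamly} = 214 − 3·58 + 2·61 = 162.
Profit = (58 − 4)·162 = 8748.

8748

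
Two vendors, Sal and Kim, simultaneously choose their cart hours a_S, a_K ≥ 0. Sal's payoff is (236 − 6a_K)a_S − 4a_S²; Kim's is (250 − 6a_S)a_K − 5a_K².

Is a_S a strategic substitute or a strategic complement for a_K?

Expanding Sal's payoff: 236a_S − 6a_Ka_S − 4a_S².
∂π/∂a_S = 236 − 6a_K − 8a_S = 0, so a_S = 29.5 − 0.75a_K.
The best-response slope da_S/da_K = −0.75 < 0: the reaction function is downward-sloping, so the choices are strategic substitutes.

strategic substitutes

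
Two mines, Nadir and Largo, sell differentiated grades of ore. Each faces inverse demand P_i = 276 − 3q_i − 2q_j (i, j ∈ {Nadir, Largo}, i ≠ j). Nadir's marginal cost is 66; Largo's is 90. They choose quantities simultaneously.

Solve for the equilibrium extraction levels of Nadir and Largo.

27.75, 21.75

Mine Nadir's profit: π = q_{Nadir}(276 − 3q_{Nadir} − 2q_{Largo}) − 66q_{Nadir}.
∂π/∂q_{Nadir} = 210 − 6q_{Nadir} − 2q_{Largo} = 0 ⇒ q_{Nadir} = 35 − (1/3)q_{Largo}.
Similarly q_{Largo} = 31 − (1/3)q_{Nadir}.
Substituting the second reaction function into the first: q_{Nadir} = 35 − (1/3)(31 − (1/3)q_{Nadir}), which gives (8/9)q_{Nadir} = 74/3 ⇒ q_{Nadir} = 27.75.
Then q_{Largo} = 31 − (1/3)·27.75 = 21.75.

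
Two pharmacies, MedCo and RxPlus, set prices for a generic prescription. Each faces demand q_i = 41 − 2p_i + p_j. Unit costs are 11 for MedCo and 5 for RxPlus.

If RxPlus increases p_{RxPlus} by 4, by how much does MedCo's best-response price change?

MedCo's profit: π = (p_{MedCo} − 11)(41 − 2p_{MedCo} + p_{RxPlus}).
∂π/∂p_{MedCo} = 63 − 4p_{MedCo} + p_{RxPlus} = 0 ⇒ p_{MedCo} = 15.75 + 0.25p_{RxPlus}.
The reaction-function slope is 0.25, so a 4-unit rise in p_{RxPlus} moves p_{MedCo} by 0.25 × 4 = 1. MedCo's best response rises — the actions are strategic complements.

1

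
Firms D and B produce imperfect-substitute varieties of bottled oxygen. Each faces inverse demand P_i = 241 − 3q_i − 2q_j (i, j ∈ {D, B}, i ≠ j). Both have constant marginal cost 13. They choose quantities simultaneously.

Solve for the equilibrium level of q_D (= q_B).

Firm D's profit: π = q_D(241 − 3q_D − 2q_B) − 13q_D.
∂π/∂q_D = 228 − 6q_D − 2q_B = 0 ⇒ q_D = 38 − (1/3)q_B.
Setting q_D = q_B in the reaction function: q_D = 38 − (1/3)q_D, so q_D = 38 / (4/3) = 28.5.

28.5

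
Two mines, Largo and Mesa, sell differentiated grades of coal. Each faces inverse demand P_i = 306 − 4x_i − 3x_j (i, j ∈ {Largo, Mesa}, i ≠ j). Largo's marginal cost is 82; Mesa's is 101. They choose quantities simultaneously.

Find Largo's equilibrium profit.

1831.84

Mine Largo's profit: π = x_{Largo}(306 − 4x_{Largo} − 3x_{Mesa}) − 82x_{Largo}.
∂π/∂x_{Largo} = 224 − 8x_{Largo} − 3x_{Mesa} = 0 ⇒ x_{Largo} = 28 − 0.375x_{Mesa}.
Similarly x_{Mesa} = 25.625 − 0.375x_{Largo}.
Plugging x_{Mesa} into Largo's best response: x_{Largo} = 28 − 0.375(25.625 − 0.375x_{Largo}) ⇒ (55/64)x_{Largo} = 1177/64, so x_{Largo} = 21.4.
Then x_{Mesa} = 25.625 − 0.375·21.4 = 17.6.
P_{Largo} = 306 − 4·21.4 − 3·17.6 = 167.6.
Profit = (167.6 − 82)·21.4 = 1831.84.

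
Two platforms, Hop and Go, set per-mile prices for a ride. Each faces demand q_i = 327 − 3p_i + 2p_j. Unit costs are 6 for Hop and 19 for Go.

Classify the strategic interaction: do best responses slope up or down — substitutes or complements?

strategic complements

Hop's profit: π = (p_{Hop} − 6)(327 − 3p_{Hop} + 2p_{Go}).
∂π/∂p_{Hop} = 345 − 6p_{Hop} + 2p_{Go} = 0 ⇒ p_{Hop} = 57.5 + (1/3)p_{Go}.
The best-response slope dp_{Hop}/dp_{Go} = 1/3 > 0: the reaction function is upward-sloping, so the choices are strategic complements.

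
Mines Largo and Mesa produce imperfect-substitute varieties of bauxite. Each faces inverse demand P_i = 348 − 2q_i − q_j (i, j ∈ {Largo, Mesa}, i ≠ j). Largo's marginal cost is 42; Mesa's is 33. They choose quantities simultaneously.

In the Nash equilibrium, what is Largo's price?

Mine Largo's profit: π = q_{Largo}(348 − 2q_{Largo} − q_{Mesa}) − 42q_{Largo}.
∂π/∂q_{Largo} = 306 − 4q_{Largo} − q_{Mesa} = 0 ⇒ q_{Largo} = 76.5 − 0.25q_{Mesa}.
Similarly q_{Mesa} = 78.75 − 0.25q_{Largo}.
Plugging q_{Mesa} into Largo's best response: q_{Largo} = 76.5 − 0.25(78.75 − 0.25q_{Largo}) ⇒ 0.9375q_{Largo} = 56.8125, so q_{Largo} = 60.6.
Then q_{Mesa} = 78.75 − 0.25·60.6 = 63.6.
P_{Largo} = 348 − 2·60.6 − 63.6 = 163.2.

163.2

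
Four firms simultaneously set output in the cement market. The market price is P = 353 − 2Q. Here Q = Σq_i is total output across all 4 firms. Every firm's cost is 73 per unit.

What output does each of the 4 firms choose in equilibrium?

28

A representative firm's profit is π_i = q_i(353 − 2Q) − 73q_i, with Q = q_i + Σ_{j≠i} q_j.
First-order condition: 280 − 4q_i − 2Σ_{j≠i} q_j = 0.
With identical firms, set every q_j = q: then 280 − 4q − 6q = 0, i.e. q = 280/10 = 28.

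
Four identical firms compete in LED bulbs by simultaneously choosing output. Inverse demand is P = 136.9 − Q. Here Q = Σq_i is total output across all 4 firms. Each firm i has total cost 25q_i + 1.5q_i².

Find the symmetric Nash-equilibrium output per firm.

13.9875

A representative firm's profit is π_i = q_i(136.9 − Q) − 25q_i − 1.5q_i², with Q = q_i + Σ_{j≠i} q_j.
First-order condition: 111.9 − 5q_i − Σ_{j≠i} q_j = 0.
In a symmetric equilibrium every firm chooses the same q, so Σ_{j≠i} q_j = 3q. The condition becomes 111.9 − 8q = 0, giving q = 111.9/8 = 13.9875.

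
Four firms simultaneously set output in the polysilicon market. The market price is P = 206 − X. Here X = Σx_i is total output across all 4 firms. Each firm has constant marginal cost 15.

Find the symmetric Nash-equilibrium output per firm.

A representative firm's profit is π_i = x_i(206 − X) − 15x_i, with X = x_i + Σ_{j≠i} x_j.
First-order condition: 191 − 2x_i − Σ_{j≠i} x_j = 0.
Imposing symmetry (x_j = x for all j) turns Σ_{j≠i} x_j into 3x, so 191 = 5x and x = 38.2.

38.2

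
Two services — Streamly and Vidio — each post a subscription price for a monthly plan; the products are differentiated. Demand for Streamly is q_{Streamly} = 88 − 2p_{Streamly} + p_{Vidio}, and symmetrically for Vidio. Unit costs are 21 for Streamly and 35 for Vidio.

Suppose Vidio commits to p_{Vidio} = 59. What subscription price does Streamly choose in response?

47.25

Streamly's profit: π = (p_{Streamly} − 21)(88 − 2p_{Streamly} + p_{Vidio}).
∂π/∂p_{Streamly} = 130 − 4p_{Streamly} + p_{Vidio} = 0 ⇒ p_{Streamly} = 32.5 + 0.25p_{Vidio}.
At p_{Vidio} = 59: p_{Streamly} = 32.5 + 0.25·59 = 47.25.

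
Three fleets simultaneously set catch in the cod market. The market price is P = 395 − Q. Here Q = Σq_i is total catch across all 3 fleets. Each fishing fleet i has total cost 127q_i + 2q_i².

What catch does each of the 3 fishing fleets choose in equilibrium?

A representative fishing fleet's profit is π_i = q_i(395 − Q) − 127q_i − 2q_i², with Q = q_i + Σ_{j≠i} q_j.
First-order condition: 268 − 6q_i − Σ_{j≠i} q_j = 0.
With identical fishing fleets, set every q_j = q: then 268 − 6q − 2q = 0, i.e. q = 268/8 = 33.5.

33.5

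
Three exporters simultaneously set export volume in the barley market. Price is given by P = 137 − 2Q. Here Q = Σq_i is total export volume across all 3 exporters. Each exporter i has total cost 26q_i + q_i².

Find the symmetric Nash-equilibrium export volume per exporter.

A representative exporter's profit is π_i = q_i(137 − 2Q) − 26q_i − q_i², with Q = q_i + Σ_{j≠i} q_j.
First-order condition: 111 − 6q_i − 2Σ_{j≠i} q_j = 0.
Imposing symmetry (q_j = q for all j) turns Σ_{j≠i} q_j into 2q, so 111 = 10q and q = 11.1.

11.1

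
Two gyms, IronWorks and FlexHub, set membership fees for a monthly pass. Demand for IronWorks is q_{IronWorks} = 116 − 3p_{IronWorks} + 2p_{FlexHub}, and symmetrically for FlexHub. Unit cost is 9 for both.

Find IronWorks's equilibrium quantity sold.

80.25

IronWorks's profit: π = (p_{IronWorks} − 9)(116 − 3p_{IronWorks} + 2p_{FlexHub}).
∂π/∂p_{IronWorks} = 143 − 6p_{IronWorks} + 2p_{FlexHub} = 0 ⇒ p_{IronWorks} = 143/6 + (1/3)p_{FlexHub}.
The game is symmetric, so in equilibrium p_{FlexHub} = p_{IronWorks}: the reaction function gives (2/3)p_{IronWorks} = 143/6, hence p_{IronWorks} = 35.75.
q_{IronWorks} = 116 − 3·35.75 + 2·35.75 = 80.25.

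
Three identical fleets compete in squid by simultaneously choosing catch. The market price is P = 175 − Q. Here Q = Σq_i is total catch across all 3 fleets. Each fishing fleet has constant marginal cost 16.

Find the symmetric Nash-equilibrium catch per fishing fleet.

A representative fishing fleet's profit is π_i = q_i(175 − Q) − 16q_i, with Q = q_i + Σ_{j≠i} q_j.
First-order condition: 159 − 2q_i − Σ_{j≠i} q_j = 0.
With identical fishing fleets, set every q_j = q: then 159 − 2q − 2q = 0, i.e. q = 159/4 = 39.75.

39.75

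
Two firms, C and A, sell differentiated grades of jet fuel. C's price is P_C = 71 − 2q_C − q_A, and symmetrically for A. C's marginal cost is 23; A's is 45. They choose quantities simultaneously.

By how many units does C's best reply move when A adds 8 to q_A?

Firm C's profit: π = q_C(71 − 2q_C − q_A) − 23q_C.
∂π/∂q_C = 48 − 4q_C − q_A = 0 ⇒ q_C = 12 − 0.25q_A.
The reaction-function slope is −0.25, so an 8-unit rise in q_A moves q_C by −0.25 × 8 = −2. C's best response falls — the actions are strategic substitutes.

-2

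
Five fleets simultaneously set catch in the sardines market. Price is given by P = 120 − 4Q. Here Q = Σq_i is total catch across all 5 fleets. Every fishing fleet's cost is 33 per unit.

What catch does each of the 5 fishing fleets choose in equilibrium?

3.625

A representative fishing fleet's profit is π_i = q_i(120 − 4Q) − 33q_i, with Q = q_i + Σ_{j≠i} q_j.
First-order condition: 87 − 8q_i − 4Σ_{j≠i} q_j = 0.
Imposing symmetry (q_j = q for all j) turns Σ_{j≠i} q_j into 4q, so 87 = 24q and q = 3.625.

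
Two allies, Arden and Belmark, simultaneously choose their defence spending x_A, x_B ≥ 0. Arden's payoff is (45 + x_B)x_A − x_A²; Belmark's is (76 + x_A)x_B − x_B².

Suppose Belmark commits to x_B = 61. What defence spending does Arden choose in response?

Expanding Arden's payoff: 45x_A + x_Bx_A − x_A².
∂π/∂x_A = 45 + x_B − 2x_A = 0, so x_A = 22.5 + 0.5x_B.
At x_B = 61: x_A = 22.5 + 0.5·61 = 53.

53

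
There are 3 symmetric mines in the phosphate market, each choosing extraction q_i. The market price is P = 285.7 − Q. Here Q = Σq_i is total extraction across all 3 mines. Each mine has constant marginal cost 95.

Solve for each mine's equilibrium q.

47.675

A representative mine's profit is π_i = q_i(285.7 − Q) − 95q_i, with Q = q_i + Σ_{j≠i} q_j.
First-order condition: 190.7 − 2q_i − Σ_{j≠i} q_j = 0.
With identical mines, set every q_j = q: then 190.7 − 2q − 2q = 0, i.e. q = 190.7/4 = 47.675.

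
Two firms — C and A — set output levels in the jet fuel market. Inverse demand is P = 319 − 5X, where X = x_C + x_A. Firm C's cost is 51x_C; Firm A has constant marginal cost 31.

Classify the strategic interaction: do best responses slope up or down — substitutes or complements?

Firm C's profit: π = x_C(319 − 5(x_C + x_A)) − 51x_C.
∂π/∂x_C = 268 − 10x_C − 5x_A = 0, so x_C = 26.8 − 0.5x_A.
The best-response slope dx_C/dx_A = −0.5 < 0: the reaction function is downward-sloping, so the choices are strategic substitutes.

strategic substitutes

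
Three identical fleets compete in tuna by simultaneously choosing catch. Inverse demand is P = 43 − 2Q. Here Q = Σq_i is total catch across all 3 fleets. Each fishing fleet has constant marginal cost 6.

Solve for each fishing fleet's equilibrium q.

A representative fishing fleet's profit is π_i = q_i(43 − 2Q) − 6q_i, with Q = q_i + Σ_{j≠i} q_j.
First-order condition: 37 − 4q_i − 2Σ_{j≠i} q_j = 0.
With identical fishing fleets, set every q_j = q: then 37 − 4q − 4q = 0, i.e. q = 37/8 = 4.625.

4.625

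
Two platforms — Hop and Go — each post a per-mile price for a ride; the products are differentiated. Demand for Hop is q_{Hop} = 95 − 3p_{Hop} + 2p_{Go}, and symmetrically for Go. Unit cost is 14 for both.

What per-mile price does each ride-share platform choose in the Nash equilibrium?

Hop's profit: π = (p_{Hop} − 14)(95 − 3p_{Hop} + 2p_{Go}).
∂π/∂p_{Hop} = 137 − 6p_{Hop} + 2p_{Go} = 0 ⇒ p_{Hop} = 137/6 + (1/3)p_{Go}.
By symmetry p_{Go} = p_{Hop}; substituting into the reaction function, (2/3)p_{Hop} = 137/6 and p_{Hop} = 34.25.

34.25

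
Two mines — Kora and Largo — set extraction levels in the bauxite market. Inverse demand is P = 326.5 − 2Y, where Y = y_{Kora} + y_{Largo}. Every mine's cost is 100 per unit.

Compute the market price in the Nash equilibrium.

175.5

Mine Kora's profit: π = y_{Kora}(326.5 − 2(y_{Kora} + y_{Largo})) − 100y_{Kora}.
∂π/∂y_{Kora} = 226.5 − 4y_{Kora} − 2y_{Largo} = 0, so y_{Kora} = 56.625 − 0.5y_{Largo}.
Setting y_{Kora} = y_{Largo} in the reaction function: y_{Kora} = 56.625 − 0.5y_{Kora}, so y_{Kora} = 56.625 / 1.5 = 37.75.
Equilibrium price: P = 326.5 − 2·75.5 = 175.5.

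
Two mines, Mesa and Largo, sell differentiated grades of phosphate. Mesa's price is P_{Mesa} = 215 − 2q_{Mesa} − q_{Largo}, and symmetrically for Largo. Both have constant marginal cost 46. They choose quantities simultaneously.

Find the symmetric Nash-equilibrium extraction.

Mine Mesa's profit: π = q_{Mesa}(215 − 2q_{Mesa} − q_{Largo}) − 46q_{Mesa}.
∂π/∂q_{Mesa} = 169 − 4q_{Mesa} − q_{Largo} = 0 ⇒ q_{Mesa} = 42.25 − 0.25q_{Largo}.
By symmetry q_{Largo} = q_{Mesa}; substituting into the reaction function, 1.25q_{Mesa} = 42.25 and q_{Mesa} = 33.8.

33.8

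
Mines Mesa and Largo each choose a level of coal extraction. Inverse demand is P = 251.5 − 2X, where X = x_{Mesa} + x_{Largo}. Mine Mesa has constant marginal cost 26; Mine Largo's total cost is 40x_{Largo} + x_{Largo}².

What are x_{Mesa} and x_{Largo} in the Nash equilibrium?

Mine Mesa's profit: π = x_{Mesa}(251.5 − 2(x_{Mesa} + x_{Largo})) − 26x_{Mesa}.
∂π/∂x_{Mesa} = 225.5 − 4x_{Mesa} − 2x_{Largo} = 0, so x_{Mesa} = 56.375 − 0.5x_{Largo}.
For Largo: ∂π/∂x_{Largo} = 211.5 − 6x_{Largo} − 2x_{Mesa} = 0 ⇒ x_{Largo} = 35.25 − (1/3)x_{Mesa}.
Substituting the second reaction function into the first: x_{Mesa} = 56.375 − 0.5(35.25 − (1/3)x_{Mesa}), which gives (5/6)x_{Mesa} = 38.75 ⇒ x_{Mesa} = 46.5.
Then x_{Largo} = 35.25 − (1/3)·46.5 = 19.75.

46.5, 19.75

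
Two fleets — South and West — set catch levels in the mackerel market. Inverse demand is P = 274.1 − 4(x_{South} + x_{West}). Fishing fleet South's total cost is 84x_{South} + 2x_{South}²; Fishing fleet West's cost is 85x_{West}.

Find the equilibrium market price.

160.44

Fishing fleet South's profit: π = x_{South}(274.1 − 4(x_{South} + x_{West})) − 84x_{South} − 2x_{South}².
∂π/∂x_{South} = 190.1 − 12x_{South} − 4x_{West} = 0, so x_{South} = 1901/120 − (1/3)x_{West}.
For West: ∂π/∂x_{West} = 189.1 − 8x_{West} − 4x_{South} = 0 ⇒ x_{West} = 23.6375 − 0.5x_{South}.
Substituting the second reaction function into the first: x_{South} = 1901/120 − (1/3)(23.6375 − 0.5x_{South}), which gives (5/6)x_{South} = 7.9625 ⇒ x_{South} = 9.555.
Then x_{West} = 23.6375 − 0.5·9.555 = 18.86.
Equilibrium price: P = 274.1 − 4·28.415 = 160.44.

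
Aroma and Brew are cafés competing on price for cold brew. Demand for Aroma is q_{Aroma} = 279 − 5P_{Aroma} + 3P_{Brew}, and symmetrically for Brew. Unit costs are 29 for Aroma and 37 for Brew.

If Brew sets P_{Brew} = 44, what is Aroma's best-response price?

55.6

Aroma's profit: π = (P_{Aroma} − 29)(279 − 5P_{Aroma} + 3P_{Brew}).
∂π/∂P_{Aroma} = 424 − 10P_{Aroma} + 3P_{Brew} = 0 ⇒ P_{Aroma} = 42.4 + 0.3P_{Brew}.
At P_{Brew} = 44: P_{Aroma} = 42.4 + 0.3·44 = 55.6.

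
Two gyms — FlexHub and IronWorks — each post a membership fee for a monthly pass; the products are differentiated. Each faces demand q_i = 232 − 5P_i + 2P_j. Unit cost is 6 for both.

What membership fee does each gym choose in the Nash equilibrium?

32.75

FlexHub's profit: π = (P_{FlexHub} − 6)(232 − 5P_{FlexHub} + 2P_{IronWorks}).
∂π/∂P_{FlexHub} = 262 − 10P_{FlexHub} + 2P_{IronWorks} = 0 ⇒ P_{FlexHub} = 26.2 + 0.2P_{IronWorks}.
The game is symmetric, so in equilibrium P_{IronWorks} = P_{FlexHub}: the reaction function gives 0.8P_{FlexHub} = 26.2, hence P_{FlexHub} = 32.75.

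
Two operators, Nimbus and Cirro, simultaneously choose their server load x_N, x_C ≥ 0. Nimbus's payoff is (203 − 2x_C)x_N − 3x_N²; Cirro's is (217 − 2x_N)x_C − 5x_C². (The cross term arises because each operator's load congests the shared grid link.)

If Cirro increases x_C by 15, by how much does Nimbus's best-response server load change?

-5

Expanding Nimbus's payoff: 203x_N − 2x_Cx_N − 3x_N².
∂π/∂x_N = 203 − 2x_C − 6x_N = 0, so x_N = 203/6 − (1/3)x_C.
The reaction-function slope is −1/3, so a 15-unit rise in x_C moves x_N by −1/3 × 15 = −5. Nimbus's best response falls — the actions are strategic substitutes.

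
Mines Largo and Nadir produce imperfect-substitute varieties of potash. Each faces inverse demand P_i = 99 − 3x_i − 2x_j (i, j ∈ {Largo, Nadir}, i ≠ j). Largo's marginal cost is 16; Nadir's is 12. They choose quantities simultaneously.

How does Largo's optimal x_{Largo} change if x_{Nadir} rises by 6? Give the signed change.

-2

Mine Largo's profit: π = x_{Largo}(99 − 3x_{Largo} − 2x_{Nadir}) − 16x_{Largo}.
∂π/∂x_{Largo} = 83 − 6x_{Largo} − 2x_{Nadir} = 0 ⇒ x_{Largo} = 83/6 − (1/3)x_{Nadir}.
The reaction-function slope is −1/3, so a 6-unit rise in x_{Nadir} moves x_{Largo} by −1/3 × 6 = −2. Largo's best response falls — the actions are strategic substitutes.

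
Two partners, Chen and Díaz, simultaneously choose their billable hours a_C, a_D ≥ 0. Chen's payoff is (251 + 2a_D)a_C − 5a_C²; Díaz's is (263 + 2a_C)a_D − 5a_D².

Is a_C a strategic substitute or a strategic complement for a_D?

Expanding Chen's payoff: 251a_C + 2a_Da_C − 5a_C².
∂π/∂a_C = 251 + 2a_D − 10a_C = 0, so a_C = 25.1 + 0.2a_D.
The best-response slope da_C/da_D = 0.2 > 0: the reaction function is upward-sloping, so the choices are strategic complements.

strategic complements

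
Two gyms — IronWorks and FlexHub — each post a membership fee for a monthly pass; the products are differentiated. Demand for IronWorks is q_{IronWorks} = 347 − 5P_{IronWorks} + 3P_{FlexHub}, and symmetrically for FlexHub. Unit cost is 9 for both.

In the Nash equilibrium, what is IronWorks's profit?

IronWorks's profit: π = (P_{IronWorks} − 9)(347 − 5P_{IronWorks} + 3P_{FlexHub}).
∂π/∂P_{IronWorks} = 392 − 10P_{IronWorks} + 3P_{FlexHub} = 0 ⇒ P_{IronWorks} = 39.2 + 0.3P_{FlexHub}.
The game is symmetric, so in equilibrium P_{FlexHub} = P_{IronWorks}: the reaction function gives 0.7P_{IronWorks} = 39.2, hence P_{IronWorks} = 56.
q_{IronWorks} = 347 − 5·56 + 3·56 = 235.
Profit = (56 − 9)·235 = 11045.

11045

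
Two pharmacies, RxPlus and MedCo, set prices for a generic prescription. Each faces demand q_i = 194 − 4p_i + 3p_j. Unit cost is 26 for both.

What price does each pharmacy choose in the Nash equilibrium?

59.6

RxPlus's profit: π = (p_{RxPlus} − 26)(194 − 4p_{RxPlus} + 3p_{MedCo}).
∂π/∂p_{RxPlus} = 298 − 8p_{RxPlus} + 3p_{MedCo} = 0 ⇒ p_{RxPlus} = 37.25 + 0.375p_{MedCo}.
By symmetry p_{MedCo} = p_{RxPlus}; substituting into the reaction function, 0.625p_{RxPlus} = 37.25 and p_{RxPlus} = 59.6.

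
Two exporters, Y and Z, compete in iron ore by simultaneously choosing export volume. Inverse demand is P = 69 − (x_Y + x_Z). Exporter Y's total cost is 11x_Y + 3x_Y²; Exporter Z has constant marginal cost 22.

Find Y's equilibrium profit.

Exporter Y's profit: π = x_Y(69 − (x_Y + x_Z)) − 11x_Y − 3x_Y².
∂π/∂x_Y = 58 − 8x_Y − x_Z = 0, so x_Y = 7.25 − 0.125x_Z.
For Z: ∂π/∂x_Z = 47 − 2x_Z − x_Y = 0 ⇒ x_Z = 23.5 − 0.5x_Y.
Substituting the second reaction function into the first: x_Y = 7.25 − 0.125(23.5 − 0.5x_Y), which gives 0.9375x_Y = 4.3125 ⇒ x_Y = 4.6.
Then x_Z = 23.5 − 0.5·4.6 = 21.2.
Price P = 69 − 25.8 = 43.2.
Y's profit: (43.2 − 11)·4.6 − 3(4.6)² = 84.64.

84.64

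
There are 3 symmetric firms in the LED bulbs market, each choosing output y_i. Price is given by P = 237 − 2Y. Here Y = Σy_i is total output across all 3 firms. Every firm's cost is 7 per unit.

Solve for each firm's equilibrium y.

28.75

A representative firm's profit is π_i = y_i(237 − 2Y) − 7y_i, with Y = y_i + Σ_{j≠i} y_j.
First-order condition: 230 − 4y_i − 2Σ_{j≠i} y_j = 0.
In a symmetric equilibrium every firm chooses the same y, so Σ_{j≠i} y_j = 2y. The condition becomes 230 − 8y = 0, giving y = 230/8 = 28.75.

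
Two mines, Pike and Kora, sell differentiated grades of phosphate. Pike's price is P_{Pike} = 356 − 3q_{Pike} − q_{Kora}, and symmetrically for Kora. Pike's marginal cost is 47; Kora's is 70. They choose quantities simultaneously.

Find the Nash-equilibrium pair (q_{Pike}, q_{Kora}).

Mine Pike's profit: π = q_{Pike}(356 − 3q_{Pike} − q_{Kora}) − 47q_{Pike}.
∂π/∂q_{Pike} = 309 − 6q_{Pike} − q_{Kora} = 0 ⇒ q_{Pike} = 51.5 − (1/6)q_{Kora}.
Similarly q_{Kora} = 143/3 − (1/6)q_{Pike}.
Plugging q_{Kora} into Pike's best response: q_{Pike} = 51.5 − (1/6)(143/3 − (1/6)q_{Pike}) ⇒ (35/36)q_{Pike} = 392/9, so q_{Pike} = 44.8.
Then q_{Kora} = 143/3 − (1/6)·44.8 = 40.2.

44.8, 40.2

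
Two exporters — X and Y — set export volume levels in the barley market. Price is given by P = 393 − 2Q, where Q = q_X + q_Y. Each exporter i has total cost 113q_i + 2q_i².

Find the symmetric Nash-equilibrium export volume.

28

Exporter X's profit: π = q_X(393 − 2(q_X + q_Y)) − 113q_X − 2q_X².
∂π/∂q_X = 280 − 8q_X − 2q_Y = 0, so q_X = 35 − 0.25q_Y.
The game is symmetric, so in equilibrium q_Y = q_X: the reaction function gives 1.25q_X = 35, hence q_X = 28.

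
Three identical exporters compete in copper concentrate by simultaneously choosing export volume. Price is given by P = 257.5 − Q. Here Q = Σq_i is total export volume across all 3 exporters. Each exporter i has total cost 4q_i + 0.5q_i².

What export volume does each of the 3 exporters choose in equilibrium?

50.7

A representative exporter's profit is π_i = q_i(257.5 − Q) − 4q_i − 0.5q_i², with Q = q_i + Σ_{j≠i} q_j.
First-order condition: 253.5 − 3q_i − Σ_{j≠i} q_j = 0.
In a symmetric equilibrium every exporter chooses the same q, so Σ_{j≠i} q_j = 2q. The condition becomes 253.5 − 5q = 0, giving q = 253.5/5 = 50.7.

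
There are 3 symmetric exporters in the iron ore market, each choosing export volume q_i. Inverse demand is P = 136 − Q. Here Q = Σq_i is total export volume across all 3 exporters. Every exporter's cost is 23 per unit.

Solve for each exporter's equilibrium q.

28.25

A representative exporter's profit is π_i = q_i(136 − Q) − 23q_i, with Q = q_i + Σ_{j≠i} q_j.
First-order condition: 113 − 2q_i − Σ_{j≠i} q_j = 0.
In a symmetric equilibrium every exporter chooses the same q, so Σ_{j≠i} q_j = 2q. The condition becomes 113 − 4q = 0, giving q = 113/4 = 28.25.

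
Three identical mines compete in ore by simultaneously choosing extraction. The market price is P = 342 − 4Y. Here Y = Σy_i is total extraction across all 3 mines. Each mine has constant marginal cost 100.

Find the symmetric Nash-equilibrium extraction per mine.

A representative mine's profit is π_i = y_i(342 − 4Y) − 100y_i, with Y = y_i + Σ_{j≠i} y_j.
First-order condition: 242 − 8y_i − 4Σ_{j≠i} y_j = 0.
With identical mines, set every y_j = y: then 242 − 8y − 8y = 0, i.e. y = 242/16 = 15.125.

15.125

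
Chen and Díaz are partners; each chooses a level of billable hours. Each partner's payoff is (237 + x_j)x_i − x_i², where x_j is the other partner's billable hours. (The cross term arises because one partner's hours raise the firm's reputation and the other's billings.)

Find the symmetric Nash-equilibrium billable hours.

Chen's payoff is (237 + x_D)x_C − x_C².
∂π/∂x_C = 237 + x_D − 2x_C = 0, so x_C = 118.5 + 0.5x_D.
Setting x_C = x_D in the reaction function: x_C = 118.5 + 0.5x_C, so x_C = 118.5 / 0.5 = 237.

237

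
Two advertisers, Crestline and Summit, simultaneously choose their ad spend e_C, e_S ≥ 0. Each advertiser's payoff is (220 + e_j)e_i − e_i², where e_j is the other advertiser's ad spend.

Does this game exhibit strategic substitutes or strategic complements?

Crestline's payoff is (220 + e_S)e_C − e_C².
∂π/∂e_C = 220 + e_S − 2e_C = 0, so e_C = 110 + 0.5e_S.
The best-response slope de_C/de_S = 0.5 > 0: the reaction function is upward-sloping, so the choices are strategic complements.

strategic complements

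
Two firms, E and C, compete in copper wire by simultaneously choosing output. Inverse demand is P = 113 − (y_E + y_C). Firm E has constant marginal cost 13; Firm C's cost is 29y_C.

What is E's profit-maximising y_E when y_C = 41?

29.5

Firm E's profit: π = y_E(113 − (y_E + y_C)) − 13y_E.
∂π/∂y_E = 100 − 2y_E − y_C = 0, so y_E = 50 − 0.5y_C.
At y_C = 41: y_E = 50 − 0.5·41 = 29.5.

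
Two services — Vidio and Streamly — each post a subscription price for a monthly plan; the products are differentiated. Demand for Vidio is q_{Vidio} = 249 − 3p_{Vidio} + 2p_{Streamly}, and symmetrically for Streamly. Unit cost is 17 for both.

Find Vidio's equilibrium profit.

10092

Vidio's profit: π = (p_{Vidio} − 17)(249 − 3p_{Vidio} + 2p_{Streamly}).
∂π/∂p_{Vidio} = 300 − 6p_{Vidio} + 2p_{Streamly} = 0 ⇒ p_{Vidio} = 50 + (1/3)p_{Streamly}.
Setting p_{Vidio} = p_{Streamly} in the reaction function: p_{Vidio} = 50 + (1/3)p_{Vidio}, so p_{Vidio} = 50 / (2/3) = 75.
q_{Vidio} = 249 − 3·75 + 2·75 = 174.
Profit = (75 − 17)·174 = 10092.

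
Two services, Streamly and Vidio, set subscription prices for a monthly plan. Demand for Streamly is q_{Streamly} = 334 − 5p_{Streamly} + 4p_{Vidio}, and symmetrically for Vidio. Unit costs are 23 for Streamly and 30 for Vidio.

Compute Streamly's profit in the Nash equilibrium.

Streamly's profit: π = (p_{Streamly} − 23)(334 − 5p_{Streamly} + 4p_{Vidio}).
∂π/∂p_{Streamly} = 449 − 10p_{Streamly} + 4p_{Vidio} = 0 ⇒ p_{Streamly} = 44.9 + 0.4p_{Vidio}.
Similarly p_{Vidio} = 48.4 + 0.4p_{Streamly}.
Plugging p_{Vidio} into Streamly's best response: p_{Streamly} = 44.9 + 0.4(48.4 + 0.4p_{Streamly}) ⇒ 0.84p_{Streamly} = 64.26, so p_{Streamly} = 76.5.
Then p_{Vidio} = 48.4 + 0.4·76.5 = 79.
q_{Streamly} = 334 − 5·76.5 + 4·79 = 267.5.
Profit = (76.5 − 23)·267.5 = 14311.25.

14311.25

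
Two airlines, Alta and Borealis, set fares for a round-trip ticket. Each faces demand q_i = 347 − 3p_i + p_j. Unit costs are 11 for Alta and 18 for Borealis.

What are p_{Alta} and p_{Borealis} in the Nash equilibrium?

Alta's profit: π = (p_{Alta} − 11)(347 − 3p_{Alta} + p_{Borealis}).
∂π/∂p_{Alta} = 380 − 6p_{Alta} + p_{Borealis} = 0 ⇒ p_{Alta} = 190/3 + (1/6)p_{Borealis}.
Similarly p_{Borealis} = 401/6 + (1/6)p_{Alta}.
Solving the two reaction functions simultaneously: (1 − (1/6)(1/6))p_{Alta} = 190/3 + (1/6)·(401/6), so (35/36)p_{Alta} = 2681/36 and p_{Alta} = 76.6.
Then p_{Borealis} = 401/6 + (1/6)·76.6 = 79.6.

76.6, 79.6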